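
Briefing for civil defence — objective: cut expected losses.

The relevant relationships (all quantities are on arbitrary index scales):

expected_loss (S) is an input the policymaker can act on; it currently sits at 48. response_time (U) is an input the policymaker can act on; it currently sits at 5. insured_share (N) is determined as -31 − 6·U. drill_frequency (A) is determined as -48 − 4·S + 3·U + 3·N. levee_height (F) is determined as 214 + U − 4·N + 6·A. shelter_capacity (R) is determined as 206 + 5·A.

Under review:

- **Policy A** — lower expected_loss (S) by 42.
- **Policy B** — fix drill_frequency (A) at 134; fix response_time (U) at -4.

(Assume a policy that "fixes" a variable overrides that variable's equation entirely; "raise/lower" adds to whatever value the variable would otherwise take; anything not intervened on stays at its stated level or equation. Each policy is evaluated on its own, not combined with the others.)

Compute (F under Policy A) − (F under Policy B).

-2019

Policy A (S − 42):
  S = 48 − 42 = 6
  U = 5
  N = -31 − 6·5 = -61
  A = -48 − 4·6 + 3·5 + 3·(-61) = -240
  F = 214 + 5 − 4·(-61) + 6·(-240) = -977
Policy B (A := 134, U := -4):
  S = 48
  U = -4
  N = -31 − 6·(-4) = -7
  A = 134
  F = 214 + (-4) − 4·(-7) + 6·134 = 1042
F: -977 − 1042 = -2019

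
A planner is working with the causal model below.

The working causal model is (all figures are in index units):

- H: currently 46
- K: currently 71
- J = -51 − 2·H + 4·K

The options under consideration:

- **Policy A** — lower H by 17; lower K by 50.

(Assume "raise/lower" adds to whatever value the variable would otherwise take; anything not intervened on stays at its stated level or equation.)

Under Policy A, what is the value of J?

Policy A (H − 17, K − 50):
  H = 46 − 17 = 29
  K = 71 − 50 = 21
  J = -51 − 2·29 + 4·21 = -25

-25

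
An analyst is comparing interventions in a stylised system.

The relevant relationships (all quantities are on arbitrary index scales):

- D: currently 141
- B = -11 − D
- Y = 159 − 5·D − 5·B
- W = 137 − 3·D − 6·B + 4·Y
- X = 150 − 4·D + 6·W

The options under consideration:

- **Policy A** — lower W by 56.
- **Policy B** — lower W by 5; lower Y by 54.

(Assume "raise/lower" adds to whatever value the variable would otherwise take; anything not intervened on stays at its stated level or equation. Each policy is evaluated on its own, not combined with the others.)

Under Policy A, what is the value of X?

Policy A (W − 56):
  D = 141
  B = -11 − 141 = -152
  Y = 159 − 5·141 − 5·(-152) = 214
  W = 137 − 3·141 − 6·(-152) + 4·214 (−56 from intervention) = 1426
  X = 150 − 4·141 + 6·1426 = 8142

8142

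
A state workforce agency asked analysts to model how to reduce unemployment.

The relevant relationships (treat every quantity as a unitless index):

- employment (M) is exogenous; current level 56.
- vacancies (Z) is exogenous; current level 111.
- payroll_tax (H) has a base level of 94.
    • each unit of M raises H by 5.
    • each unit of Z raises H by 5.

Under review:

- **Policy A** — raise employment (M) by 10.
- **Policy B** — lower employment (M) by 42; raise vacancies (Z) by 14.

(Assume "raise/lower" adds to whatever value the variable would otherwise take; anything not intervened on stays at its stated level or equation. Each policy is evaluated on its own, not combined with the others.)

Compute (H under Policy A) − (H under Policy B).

Policy A (M + 10):
  M = 56 + 10 = 66
  Z = 111
  H = 94 + 5·66 + 5·111 = 979
Policy B (M − 42, Z + 14):
  M = 56 − 42 = 14
  Z = 111 + 14 = 125
  H = 94 + 5·14 + 5·125 = 789
H: 979 − 789 = 190

190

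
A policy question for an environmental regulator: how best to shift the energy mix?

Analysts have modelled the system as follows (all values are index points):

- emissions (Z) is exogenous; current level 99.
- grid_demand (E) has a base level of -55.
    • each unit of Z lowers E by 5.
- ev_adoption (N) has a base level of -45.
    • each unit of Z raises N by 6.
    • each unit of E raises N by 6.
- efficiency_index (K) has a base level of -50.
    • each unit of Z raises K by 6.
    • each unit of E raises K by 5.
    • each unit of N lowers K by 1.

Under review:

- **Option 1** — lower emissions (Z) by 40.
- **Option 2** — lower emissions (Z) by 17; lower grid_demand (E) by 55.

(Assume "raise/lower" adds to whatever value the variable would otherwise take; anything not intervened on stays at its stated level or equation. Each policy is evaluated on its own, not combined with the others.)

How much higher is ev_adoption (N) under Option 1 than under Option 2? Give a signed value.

882

Option 1 (Z − 40):
  Z = 99 − 40 = 59
  E = -55 − 5·59 = -350
  N = -45 + 6·59 + 6·(-350) = -1791
Option 2 (Z − 17, E − 55):
  Z = 99 − 17 = 82
  E = -55 − 5·82 (−55 from intervention) = -520
  N = -45 + 6·82 + 6·(-520) = -2673
N: -1791 − (-2673) = 882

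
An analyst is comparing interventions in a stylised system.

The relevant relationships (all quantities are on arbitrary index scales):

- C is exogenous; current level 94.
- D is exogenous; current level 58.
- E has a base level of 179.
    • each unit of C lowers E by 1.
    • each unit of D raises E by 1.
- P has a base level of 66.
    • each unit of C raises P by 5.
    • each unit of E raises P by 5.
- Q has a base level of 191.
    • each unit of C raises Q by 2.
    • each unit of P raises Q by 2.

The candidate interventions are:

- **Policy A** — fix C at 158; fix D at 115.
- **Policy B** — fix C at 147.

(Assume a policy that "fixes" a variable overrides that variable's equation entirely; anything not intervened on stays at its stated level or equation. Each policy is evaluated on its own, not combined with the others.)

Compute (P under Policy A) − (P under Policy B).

285

Policy A (C := 158, D := 115):
  C = 158
  D = 115
  E = 179 − 158 + 115 = 136
  P = 66 + 5·158 + 5·136 = 1536
Policy B (C := 147):
  C = 147
  D = 58
  E = 179 − 147 + 58 = 90
  P = 66 + 5·147 + 5·90 = 1251
P: 1536 − 1251 = 285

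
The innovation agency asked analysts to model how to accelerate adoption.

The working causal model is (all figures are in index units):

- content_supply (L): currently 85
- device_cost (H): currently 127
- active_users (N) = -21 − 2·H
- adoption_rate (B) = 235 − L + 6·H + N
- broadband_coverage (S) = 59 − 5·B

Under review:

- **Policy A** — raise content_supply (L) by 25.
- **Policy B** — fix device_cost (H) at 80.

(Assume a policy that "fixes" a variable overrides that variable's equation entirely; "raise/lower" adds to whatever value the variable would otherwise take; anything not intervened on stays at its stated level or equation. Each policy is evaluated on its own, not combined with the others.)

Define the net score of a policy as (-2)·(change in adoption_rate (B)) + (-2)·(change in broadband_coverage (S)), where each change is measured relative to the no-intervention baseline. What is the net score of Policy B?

-1504

Baseline:
  L = 85
  H = 127
  N = -21 − 2·127 = -275
  B = 235 − 85 + 6·127 + (-275) = 637
  S = 59 − 5·637 = -3126
Policy B (H := 80):
  L = 85
  H = 80
  N = -21 − 2·80 = -181
  B = 235 − 85 + 6·80 + (-181) = 449
  S = 59 − 5·449 = -2186
ΔB = 449 − 637 = -188; ΔS = -2186 − (-3126) = 940
Score = (-2)·(-188) + (-2)·940 = -1504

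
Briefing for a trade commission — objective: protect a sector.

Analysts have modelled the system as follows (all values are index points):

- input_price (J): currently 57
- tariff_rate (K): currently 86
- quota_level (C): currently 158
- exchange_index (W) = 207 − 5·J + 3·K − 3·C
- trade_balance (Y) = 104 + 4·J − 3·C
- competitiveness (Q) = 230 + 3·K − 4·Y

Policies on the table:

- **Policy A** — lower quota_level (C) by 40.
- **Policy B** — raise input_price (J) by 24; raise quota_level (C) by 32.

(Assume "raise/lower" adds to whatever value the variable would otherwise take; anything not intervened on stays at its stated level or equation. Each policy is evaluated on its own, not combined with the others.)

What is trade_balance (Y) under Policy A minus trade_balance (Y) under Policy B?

120

Policy A (C − 40):
  J = 57
  C = 158 − 40 = 118
  Y = 104 + 4·57 − 3·118 = -22
Policy B (J + 24, C + 32):
  J = 57 + 24 = 81
  C = 158 + 32 = 190
  Y = 104 + 4·81 − 3·190 = -142
Y: -22 − (-142) = 120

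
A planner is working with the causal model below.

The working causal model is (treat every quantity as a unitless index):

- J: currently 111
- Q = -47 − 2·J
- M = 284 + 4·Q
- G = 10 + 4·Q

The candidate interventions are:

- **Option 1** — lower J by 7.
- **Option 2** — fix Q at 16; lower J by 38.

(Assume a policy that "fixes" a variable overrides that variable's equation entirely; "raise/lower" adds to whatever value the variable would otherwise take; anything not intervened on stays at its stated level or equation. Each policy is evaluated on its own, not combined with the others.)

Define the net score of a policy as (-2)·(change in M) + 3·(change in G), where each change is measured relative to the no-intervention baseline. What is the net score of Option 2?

1140

Baseline:
  J = 111
  Q = -47 − 2·111 = -269
  M = 284 + 4·(-269) = -792
  G = 10 + 4·(-269) = -1066
Option 2 (Q := 16, J − 38):
  J = 111 − 38 = 73
  Q = 16
  M = 284 + 4·16 = 348
  G = 10 + 4·16 = 74
ΔM = 348 − (-792) = 1140; ΔG = 74 − (-1066) = 1140
Score = (-2)·1140 + 3·1140 = 1140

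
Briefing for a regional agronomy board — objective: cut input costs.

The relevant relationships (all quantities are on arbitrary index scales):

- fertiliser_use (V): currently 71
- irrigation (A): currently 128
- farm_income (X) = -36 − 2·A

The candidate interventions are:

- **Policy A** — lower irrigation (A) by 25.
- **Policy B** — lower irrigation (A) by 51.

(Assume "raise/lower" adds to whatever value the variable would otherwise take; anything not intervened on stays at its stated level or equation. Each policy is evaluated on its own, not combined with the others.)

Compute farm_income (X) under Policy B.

-190

Policy B (A − 51):
  A = 128 − 51 = 77
  X = -36 − 2·77 = -190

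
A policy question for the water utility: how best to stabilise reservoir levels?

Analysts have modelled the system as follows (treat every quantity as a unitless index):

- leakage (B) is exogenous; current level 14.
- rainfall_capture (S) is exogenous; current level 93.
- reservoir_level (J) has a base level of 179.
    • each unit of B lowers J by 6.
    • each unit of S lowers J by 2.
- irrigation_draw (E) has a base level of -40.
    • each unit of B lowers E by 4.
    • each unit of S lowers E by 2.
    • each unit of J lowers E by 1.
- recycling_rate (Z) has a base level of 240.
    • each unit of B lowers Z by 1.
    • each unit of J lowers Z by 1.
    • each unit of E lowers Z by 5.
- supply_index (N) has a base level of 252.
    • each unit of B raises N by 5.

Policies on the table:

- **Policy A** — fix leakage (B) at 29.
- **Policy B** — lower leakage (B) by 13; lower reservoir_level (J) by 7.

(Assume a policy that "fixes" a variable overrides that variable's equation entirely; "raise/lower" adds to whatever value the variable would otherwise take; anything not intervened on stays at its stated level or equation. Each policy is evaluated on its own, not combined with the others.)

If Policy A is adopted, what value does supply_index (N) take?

397

Policy A (B := 29):
  B = 29
  N = 252 + 5·29 = 397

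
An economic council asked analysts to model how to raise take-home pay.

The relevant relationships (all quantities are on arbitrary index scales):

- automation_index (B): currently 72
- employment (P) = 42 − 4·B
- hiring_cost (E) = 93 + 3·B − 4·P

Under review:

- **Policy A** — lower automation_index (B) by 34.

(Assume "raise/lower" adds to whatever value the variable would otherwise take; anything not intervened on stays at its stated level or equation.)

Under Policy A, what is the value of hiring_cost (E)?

647

Policy A (B − 34):
  B = 72 − 34 = 38
  P = 42 − 4·38 = -110
  E = 93 + 3·38 − 4·(-110) = 647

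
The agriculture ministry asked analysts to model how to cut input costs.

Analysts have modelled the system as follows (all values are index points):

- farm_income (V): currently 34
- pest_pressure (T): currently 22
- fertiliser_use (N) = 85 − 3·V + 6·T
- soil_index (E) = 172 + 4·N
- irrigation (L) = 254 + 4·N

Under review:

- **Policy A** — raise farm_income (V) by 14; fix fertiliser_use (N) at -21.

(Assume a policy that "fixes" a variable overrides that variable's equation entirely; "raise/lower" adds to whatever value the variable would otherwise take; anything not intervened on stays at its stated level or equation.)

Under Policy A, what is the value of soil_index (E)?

88

Policy A (V + 14, N := -21):
  V = 34 + 14 = 48
  T = 22
  N = -21
  E = 172 + 4·(-21) = 88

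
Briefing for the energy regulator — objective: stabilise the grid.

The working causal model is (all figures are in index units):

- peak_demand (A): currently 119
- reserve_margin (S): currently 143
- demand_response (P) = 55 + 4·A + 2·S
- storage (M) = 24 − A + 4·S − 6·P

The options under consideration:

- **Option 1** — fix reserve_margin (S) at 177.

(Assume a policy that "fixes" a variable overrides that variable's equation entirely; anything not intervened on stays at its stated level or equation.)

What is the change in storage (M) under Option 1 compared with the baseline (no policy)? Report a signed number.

Baseline:
  A = 119
  S = 143
  P = 55 + 4·119 + 2·143 = 817
  M = 24 − 119 + 4·143 − 6·817 = -4425
Option 1 (S := 177):
  A = 119
  S = 177
  P = 55 + 4·119 + 2·177 = 885
  M = 24 − 119 + 4·177 − 6·885 = -4697
Change in M: -4697 − (-4425) = -272

-272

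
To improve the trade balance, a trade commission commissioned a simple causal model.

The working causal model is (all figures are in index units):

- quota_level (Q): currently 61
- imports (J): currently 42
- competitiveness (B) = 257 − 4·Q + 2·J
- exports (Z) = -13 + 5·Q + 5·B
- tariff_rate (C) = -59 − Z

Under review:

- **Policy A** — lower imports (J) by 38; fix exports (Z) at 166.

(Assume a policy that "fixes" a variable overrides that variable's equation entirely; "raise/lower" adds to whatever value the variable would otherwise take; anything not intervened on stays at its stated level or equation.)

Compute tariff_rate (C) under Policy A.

Policy A (J − 38, Z := 166):
  Q = 61
  J = 42 − 38 = 4
  B = 257 − 4·61 + 2·4 = 21
  Z = 166
  C = -59 − 166 = -225

-225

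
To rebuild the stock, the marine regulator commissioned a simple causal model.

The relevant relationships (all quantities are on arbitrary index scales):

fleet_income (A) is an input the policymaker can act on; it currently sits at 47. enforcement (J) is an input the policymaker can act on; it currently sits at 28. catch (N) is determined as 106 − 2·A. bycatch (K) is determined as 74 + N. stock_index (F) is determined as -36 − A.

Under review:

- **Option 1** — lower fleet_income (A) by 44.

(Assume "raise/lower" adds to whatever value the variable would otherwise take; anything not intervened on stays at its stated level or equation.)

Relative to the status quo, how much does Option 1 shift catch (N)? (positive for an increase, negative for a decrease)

88

Baseline:
  A = 47
  N = 106 − 2·47 = 12
Option 1 (A − 44):
  A = 47 − 44 = 3
  N = 106 − 2·3 = 100
Change in N: 100 − 12 = 88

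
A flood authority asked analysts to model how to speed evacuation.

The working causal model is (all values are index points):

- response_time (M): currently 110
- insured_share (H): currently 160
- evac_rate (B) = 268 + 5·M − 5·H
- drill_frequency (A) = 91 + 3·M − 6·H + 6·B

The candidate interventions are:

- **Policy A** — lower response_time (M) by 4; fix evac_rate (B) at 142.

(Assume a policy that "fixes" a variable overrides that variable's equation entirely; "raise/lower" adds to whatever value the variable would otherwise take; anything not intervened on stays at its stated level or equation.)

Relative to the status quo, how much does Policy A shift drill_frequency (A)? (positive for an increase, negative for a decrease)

Baseline:
  M = 110
  H = 160
  B = 268 + 5·110 − 5·160 = 18
  A = 91 + 3·110 − 6·160 + 6·18 = -431
Policy A (M − 4, B := 142):
  M = 110 − 4 = 106
  H = 160
  B = 142
  A = 91 + 3·106 − 6·160 + 6·142 = 301
Change in A: 301 − (-431) = 732

732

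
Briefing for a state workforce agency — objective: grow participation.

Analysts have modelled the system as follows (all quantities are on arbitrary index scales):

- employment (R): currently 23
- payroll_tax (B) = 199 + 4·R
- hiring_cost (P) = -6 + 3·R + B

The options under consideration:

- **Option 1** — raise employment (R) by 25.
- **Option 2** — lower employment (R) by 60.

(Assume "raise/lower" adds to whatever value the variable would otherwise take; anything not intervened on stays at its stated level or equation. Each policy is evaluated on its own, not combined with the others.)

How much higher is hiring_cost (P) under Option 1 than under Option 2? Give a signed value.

595

Option 1 (R + 25):
  R = 23 + 25 = 48
  B = 199 + 4·48 = 391
  P = -6 + 3·48 + 391 = 529
Option 2 (R − 60):
  R = 23 − 60 = -37
  B = 199 + 4·(-37) = 51
  P = -6 + 3·(-37) + 51 = -66
P: 529 − (-66) = 595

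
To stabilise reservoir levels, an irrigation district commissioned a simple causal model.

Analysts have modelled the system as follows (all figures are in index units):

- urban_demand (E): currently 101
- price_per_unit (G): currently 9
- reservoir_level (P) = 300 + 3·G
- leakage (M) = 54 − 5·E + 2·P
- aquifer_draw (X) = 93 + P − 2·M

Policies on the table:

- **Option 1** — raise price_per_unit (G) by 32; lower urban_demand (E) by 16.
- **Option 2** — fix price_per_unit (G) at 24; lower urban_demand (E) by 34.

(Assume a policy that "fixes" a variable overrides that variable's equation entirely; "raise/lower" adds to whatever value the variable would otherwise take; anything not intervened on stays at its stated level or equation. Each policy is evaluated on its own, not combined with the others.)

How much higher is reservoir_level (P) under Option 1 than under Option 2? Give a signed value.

Option 1 (G + 32, E − 16):
  G = 9 + 32 = 41
  P = 300 + 3·41 = 423
Option 2 (G := 24, E − 34):
  G = 24
  P = 300 + 3·24 = 372
P: 423 − 372 = 51

51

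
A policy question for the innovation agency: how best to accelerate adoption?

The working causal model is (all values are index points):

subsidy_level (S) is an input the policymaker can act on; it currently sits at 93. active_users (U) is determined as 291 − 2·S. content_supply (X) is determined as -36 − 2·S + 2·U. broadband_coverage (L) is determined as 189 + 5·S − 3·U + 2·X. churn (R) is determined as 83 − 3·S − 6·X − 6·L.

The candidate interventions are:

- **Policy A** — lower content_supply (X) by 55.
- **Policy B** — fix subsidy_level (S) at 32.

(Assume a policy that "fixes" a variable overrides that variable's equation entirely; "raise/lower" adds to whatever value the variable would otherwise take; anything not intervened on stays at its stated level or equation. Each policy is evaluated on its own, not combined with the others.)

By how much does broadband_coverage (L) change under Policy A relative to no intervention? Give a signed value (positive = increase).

-110

Baseline:
  S = 93
  U = 291 − 2·93 = 105
  X = -36 − 2·93 + 2·105 = -12
  L = 189 + 5·93 − 3·105 + 2·(-12) = 315
Policy A (X − 55):
  S = 93
  U = 291 − 2·93 = 105
  X = -36 − 2·93 + 2·105 (−55 from intervention) = -67
  L = 189 + 5·93 − 3·105 + 2·(-67) = 205
Change in L: 205 − 315 = -110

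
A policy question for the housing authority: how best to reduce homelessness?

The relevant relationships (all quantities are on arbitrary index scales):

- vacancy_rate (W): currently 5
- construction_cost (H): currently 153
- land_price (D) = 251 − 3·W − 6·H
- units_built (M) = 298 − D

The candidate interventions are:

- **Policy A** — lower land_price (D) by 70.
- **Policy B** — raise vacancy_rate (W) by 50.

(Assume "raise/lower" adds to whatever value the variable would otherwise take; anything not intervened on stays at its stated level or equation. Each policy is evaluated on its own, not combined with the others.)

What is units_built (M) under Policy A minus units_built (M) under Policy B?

-80

Policy A (D − 70):
  W = 5
  H = 153
  D = 251 − 3·5 − 6·153 (−70 from intervention) = -752
  M = 298 − (-752) = 1050
Policy B (W + 50):
  W = 5 + 50 = 55
  H = 153
  D = 251 − 3·55 − 6·153 = -832
  M = 298 − (-832) = 1130
M: 1050 − 1130 = -80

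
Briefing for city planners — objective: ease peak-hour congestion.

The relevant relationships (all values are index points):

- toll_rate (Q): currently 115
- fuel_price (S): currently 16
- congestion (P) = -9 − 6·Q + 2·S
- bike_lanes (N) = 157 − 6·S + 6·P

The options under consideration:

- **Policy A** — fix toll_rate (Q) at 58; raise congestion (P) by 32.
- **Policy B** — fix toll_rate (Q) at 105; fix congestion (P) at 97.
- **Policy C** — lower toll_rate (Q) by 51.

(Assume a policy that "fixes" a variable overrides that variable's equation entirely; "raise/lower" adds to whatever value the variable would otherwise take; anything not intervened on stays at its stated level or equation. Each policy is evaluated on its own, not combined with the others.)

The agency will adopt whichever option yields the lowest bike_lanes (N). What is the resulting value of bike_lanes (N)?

Policy A (Q := 58, P + 32):
  Q = 58
  S = 16
  P = -9 − 6·58 + 2·16 (+32 from intervention) = -293
  N = 157 − 6·16 + 6·(-293) = -1697
Policy B (Q := 105, P := 97):
  Q = 105
  S = 16
  P = 97
  N = 157 − 6·16 + 6·97 = 643
Policy C (Q − 51):
  Q = 115 − 51 = 64
  S = 16
  P = -9 − 6·64 + 2·16 = -361
  N = 157 − 6·16 + 6·(-361) = -2105
Comparing — Policy A: N=-1697, Policy B: N=643, Policy C: N=-2105. Lowest is -2105 (Policy C).

-2105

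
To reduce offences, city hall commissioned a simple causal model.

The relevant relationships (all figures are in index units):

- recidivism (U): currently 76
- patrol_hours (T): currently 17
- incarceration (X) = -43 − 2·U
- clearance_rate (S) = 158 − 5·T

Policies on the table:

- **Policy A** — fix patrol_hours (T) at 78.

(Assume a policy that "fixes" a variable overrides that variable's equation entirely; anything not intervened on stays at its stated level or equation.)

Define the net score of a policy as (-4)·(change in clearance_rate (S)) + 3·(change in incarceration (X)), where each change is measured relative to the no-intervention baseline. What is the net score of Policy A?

Baseline:
  U = 76
  T = 17
  X = -43 − 2·76 = -195
  S = 158 − 5·17 = 73
Policy A (T := 78):
  U = 76
  T = 78
  X = -43 − 2·76 = -195
  S = 158 − 5·78 = -232
ΔS = -232 − 73 = -305; ΔX = -195 − (-195) = 0
Score = (-4)·(-305) + 3·0 = 1220

1220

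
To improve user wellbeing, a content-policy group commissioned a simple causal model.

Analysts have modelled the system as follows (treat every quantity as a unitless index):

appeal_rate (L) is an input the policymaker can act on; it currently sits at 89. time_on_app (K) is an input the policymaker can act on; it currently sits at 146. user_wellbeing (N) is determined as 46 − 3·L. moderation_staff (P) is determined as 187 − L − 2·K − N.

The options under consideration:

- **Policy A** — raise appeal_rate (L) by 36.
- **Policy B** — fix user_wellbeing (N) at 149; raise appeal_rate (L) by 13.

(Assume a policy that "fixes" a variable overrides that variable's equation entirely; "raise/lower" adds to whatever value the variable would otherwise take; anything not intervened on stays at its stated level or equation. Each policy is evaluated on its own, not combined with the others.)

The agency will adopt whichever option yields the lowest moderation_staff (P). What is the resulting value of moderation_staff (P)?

-356

Policy A (L + 36):
  L = 89 + 36 = 125
  K = 146
  N = 46 − 3·125 = -329
  P = 187 − 125 − 2·146 − (-329) = 99
Policy B (N := 149, L + 13):
  L = 89 + 13 = 102
  K = 146
  N = 149
  P = 187 − 102 − 2·146 − 149 = -356
Comparing — Policy A: P=99, Policy B: P=-356. Lowest is -356 (Policy B).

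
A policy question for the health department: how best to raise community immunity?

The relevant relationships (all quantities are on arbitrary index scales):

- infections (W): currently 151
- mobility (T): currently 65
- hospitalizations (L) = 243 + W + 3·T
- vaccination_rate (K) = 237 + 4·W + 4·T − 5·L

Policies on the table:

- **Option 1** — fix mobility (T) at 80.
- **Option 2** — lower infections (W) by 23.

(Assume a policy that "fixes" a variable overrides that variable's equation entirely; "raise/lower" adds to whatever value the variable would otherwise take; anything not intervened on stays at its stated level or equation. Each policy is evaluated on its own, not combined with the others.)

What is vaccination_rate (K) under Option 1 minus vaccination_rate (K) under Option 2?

Option 1 (T := 80):
  W = 151
  T = 80
  L = 243 + 151 + 3·80 = 634
  K = 237 + 4·151 + 4·80 − 5·634 = -2009
Option 2 (W − 23):
  W = 151 − 23 = 128
  T = 65
  L = 243 + 128 + 3·65 = 566
  K = 237 + 4·128 + 4·65 − 5·566 = -1821
K: -2009 − (-1821) = -188

-188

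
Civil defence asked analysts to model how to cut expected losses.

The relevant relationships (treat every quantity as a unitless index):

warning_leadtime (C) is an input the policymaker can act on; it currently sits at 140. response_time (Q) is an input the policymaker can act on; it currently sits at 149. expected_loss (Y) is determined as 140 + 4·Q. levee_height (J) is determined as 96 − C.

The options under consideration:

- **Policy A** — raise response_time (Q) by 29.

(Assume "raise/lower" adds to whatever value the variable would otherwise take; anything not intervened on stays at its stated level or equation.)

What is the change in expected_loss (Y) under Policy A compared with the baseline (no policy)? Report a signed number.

Baseline:
  Q = 149
  Y = 140 + 4·149 = 736
Policy A (Q + 29):
  Q = 149 + 29 = 178
  Y = 140 + 4·178 = 852
Change in Y: 852 − 736 = 116

116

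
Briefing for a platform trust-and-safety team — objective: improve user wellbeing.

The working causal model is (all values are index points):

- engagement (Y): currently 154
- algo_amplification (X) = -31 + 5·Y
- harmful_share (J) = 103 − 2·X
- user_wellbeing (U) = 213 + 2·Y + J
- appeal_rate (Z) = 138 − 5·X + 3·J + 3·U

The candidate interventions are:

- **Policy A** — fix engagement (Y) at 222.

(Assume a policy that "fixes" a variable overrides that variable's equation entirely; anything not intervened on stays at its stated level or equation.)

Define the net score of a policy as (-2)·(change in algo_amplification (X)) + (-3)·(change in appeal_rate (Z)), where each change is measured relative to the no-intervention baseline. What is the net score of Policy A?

15436

Baseline:
  Y = 154
  X = -31 + 5·154 = 739
  J = 103 − 2·739 = -1375
  U = 213 + 2·154 + (-1375) = -854
  Z = 138 − 5·739 + 3·(-1375) + 3·(-854) = -10244
Policy A (Y := 222):
  Y = 222
  X = -31 + 5·222 = 1079
  J = 103 − 2·1079 = -2055
  U = 213 + 2·222 + (-2055) = -1398
  Z = 138 − 5·1079 + 3·(-2055) + 3·(-1398) = -15616
ΔX = 1079 − 739 = 340; ΔZ = -15616 − (-10244) = -5372
Score = (-2)·340 + (-3)·(-5372) = 15436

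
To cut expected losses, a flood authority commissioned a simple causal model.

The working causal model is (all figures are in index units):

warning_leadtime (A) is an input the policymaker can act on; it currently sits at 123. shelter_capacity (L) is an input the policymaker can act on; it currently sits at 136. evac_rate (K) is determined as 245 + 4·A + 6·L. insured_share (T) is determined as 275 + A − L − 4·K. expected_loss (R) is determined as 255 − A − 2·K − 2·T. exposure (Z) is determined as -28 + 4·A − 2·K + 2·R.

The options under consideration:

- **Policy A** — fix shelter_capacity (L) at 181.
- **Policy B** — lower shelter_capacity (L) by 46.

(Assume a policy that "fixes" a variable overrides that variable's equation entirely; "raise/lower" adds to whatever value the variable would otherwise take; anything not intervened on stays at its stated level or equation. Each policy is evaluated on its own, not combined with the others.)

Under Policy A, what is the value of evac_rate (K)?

Policy A (L := 181):
  A = 123
  L = 181
  K = 245 + 4·123 + 6·181 = 1823

1823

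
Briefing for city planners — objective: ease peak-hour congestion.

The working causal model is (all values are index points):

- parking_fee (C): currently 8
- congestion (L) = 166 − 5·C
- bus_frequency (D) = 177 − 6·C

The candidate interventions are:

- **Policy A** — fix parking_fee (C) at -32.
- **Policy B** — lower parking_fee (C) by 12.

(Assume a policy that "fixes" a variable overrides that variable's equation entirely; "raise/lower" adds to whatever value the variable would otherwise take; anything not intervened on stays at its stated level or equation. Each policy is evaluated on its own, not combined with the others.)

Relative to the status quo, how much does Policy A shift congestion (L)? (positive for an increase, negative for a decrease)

200

Baseline:
  C = 8
  L = 166 − 5·8 = 126
Policy A (C := -32):
  C = -32
  L = 166 − 5·(-32) = 326
Change in L: 326 − 126 = 200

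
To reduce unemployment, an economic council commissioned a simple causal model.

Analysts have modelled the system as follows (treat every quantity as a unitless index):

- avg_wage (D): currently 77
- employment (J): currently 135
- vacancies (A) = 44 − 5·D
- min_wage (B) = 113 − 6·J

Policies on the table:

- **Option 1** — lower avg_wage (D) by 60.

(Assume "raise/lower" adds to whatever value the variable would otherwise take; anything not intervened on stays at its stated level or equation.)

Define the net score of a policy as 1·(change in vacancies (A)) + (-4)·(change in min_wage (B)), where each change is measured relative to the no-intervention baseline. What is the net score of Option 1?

Baseline:
  D = 77
  J = 135
  A = 44 − 5·77 = -341
  B = 113 − 6·135 = -697
Option 1 (D − 60):
  D = 77 − 60 = 17
  J = 135
  A = 44 − 5·17 = -41
  B = 113 − 6·135 = -697
ΔA = -41 − (-341) = 300; ΔB = -697 − (-697) = 0
Score = 1·300 + (-4)·0 = 300

300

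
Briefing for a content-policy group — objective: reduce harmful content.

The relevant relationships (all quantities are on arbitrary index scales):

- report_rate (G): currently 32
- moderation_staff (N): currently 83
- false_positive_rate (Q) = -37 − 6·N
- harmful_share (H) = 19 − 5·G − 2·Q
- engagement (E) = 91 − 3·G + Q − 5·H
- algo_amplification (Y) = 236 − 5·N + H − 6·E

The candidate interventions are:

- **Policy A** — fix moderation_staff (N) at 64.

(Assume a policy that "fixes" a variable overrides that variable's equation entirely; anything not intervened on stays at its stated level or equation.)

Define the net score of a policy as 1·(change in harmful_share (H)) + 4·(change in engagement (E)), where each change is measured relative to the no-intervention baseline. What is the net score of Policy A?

4788

Baseline:
  G = 32
  N = 83
  Q = -37 − 6·83 = -535
  H = 19 − 5·32 − 2·(-535) = 929
  E = 91 − 3·32 + (-535) − 5·929 = -5185
Policy A (N := 64):
  G = 32
  N = 64
  Q = -37 − 6·64 = -421
  H = 19 − 5·32 − 2·(-421) = 701
  E = 91 − 3·32 + (-421) − 5·701 = -3931
ΔH = 701 − 929 = -228; ΔE = -3931 − (-5185) = 1254
Score = 1·(-228) + 4·1254 = 4788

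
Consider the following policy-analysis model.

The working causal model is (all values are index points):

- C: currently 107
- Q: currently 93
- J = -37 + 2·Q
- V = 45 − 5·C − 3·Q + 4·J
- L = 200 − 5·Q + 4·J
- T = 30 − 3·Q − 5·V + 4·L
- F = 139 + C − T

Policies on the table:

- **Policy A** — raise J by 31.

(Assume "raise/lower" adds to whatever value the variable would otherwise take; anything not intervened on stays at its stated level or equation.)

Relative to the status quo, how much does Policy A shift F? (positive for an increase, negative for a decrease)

Baseline:
  C = 107
  Q = 93
  J = -37 + 2·93 = 149
  V = 45 − 5·107 − 3·93 + 4·149 = -173
  L = 200 − 5·93 + 4·149 = 331
  T = 30 − 3·93 − 5·(-173) + 4·331 = 1940
  F = 139 + 107 − 1940 = -1694
Policy A (J + 31):
  C = 107
  Q = 93
  J = -37 + 2·93 (+31 from intervention) = 180
  V = 45 − 5·107 − 3·93 + 4·180 = -49
  L = 200 − 5·93 + 4·180 = 455
  T = 30 − 3·93 − 5·(-49) + 4·455 = 1816
  F = 139 + 107 − 1816 = -1570
Change in F: -1570 − (-1694) = 124

124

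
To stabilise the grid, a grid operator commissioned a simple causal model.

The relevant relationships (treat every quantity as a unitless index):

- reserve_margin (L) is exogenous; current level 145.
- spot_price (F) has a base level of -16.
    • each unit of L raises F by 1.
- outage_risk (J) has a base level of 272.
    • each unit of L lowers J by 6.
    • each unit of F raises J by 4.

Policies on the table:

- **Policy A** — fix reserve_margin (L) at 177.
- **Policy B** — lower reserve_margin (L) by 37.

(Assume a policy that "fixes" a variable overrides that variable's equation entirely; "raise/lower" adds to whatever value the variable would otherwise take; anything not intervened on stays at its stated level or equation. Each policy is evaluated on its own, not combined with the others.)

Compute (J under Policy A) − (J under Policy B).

Policy A (L := 177):
  L = 177
  F = -16 + 177 = 161
  J = 272 − 6·177 + 4·161 = -146
Policy B (L − 37):
  L = 145 − 37 = 108
  F = -16 + 108 = 92
  J = 272 − 6·108 + 4·92 = -8
J: -146 − (-8) = -138

-138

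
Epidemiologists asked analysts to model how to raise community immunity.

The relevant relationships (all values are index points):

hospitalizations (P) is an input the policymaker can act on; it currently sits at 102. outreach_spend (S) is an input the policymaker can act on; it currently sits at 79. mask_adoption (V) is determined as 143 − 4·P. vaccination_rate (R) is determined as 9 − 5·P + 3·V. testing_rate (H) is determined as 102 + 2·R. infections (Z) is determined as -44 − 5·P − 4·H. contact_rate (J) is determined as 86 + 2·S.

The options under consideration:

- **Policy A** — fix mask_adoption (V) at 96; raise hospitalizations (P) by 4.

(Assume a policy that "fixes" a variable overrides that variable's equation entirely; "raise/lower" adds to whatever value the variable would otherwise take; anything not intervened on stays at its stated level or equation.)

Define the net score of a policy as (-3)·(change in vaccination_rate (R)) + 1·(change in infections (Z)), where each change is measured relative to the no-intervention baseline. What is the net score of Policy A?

-11713

Baseline:
  P = 102
  V = 143 − 4·102 = -265
  R = 9 − 5·102 + 3·(-265) = -1296
  H = 102 + 2·(-1296) = -2490
  Z = -44 − 5·102 − 4·(-2490) = 9406
Policy A (V := 96, P + 4):
  P = 102 + 4 = 106
  V = 96
  R = 9 − 5·106 + 3·96 = -233
  H = 102 + 2·(-233) = -364
  Z = -44 − 5·106 − 4·(-364) = 882
ΔR = -233 − (-1296) = 1063; ΔZ = 882 − 9406 = -8524
Score = (-3)·1063 + 1·(-8524) = -11713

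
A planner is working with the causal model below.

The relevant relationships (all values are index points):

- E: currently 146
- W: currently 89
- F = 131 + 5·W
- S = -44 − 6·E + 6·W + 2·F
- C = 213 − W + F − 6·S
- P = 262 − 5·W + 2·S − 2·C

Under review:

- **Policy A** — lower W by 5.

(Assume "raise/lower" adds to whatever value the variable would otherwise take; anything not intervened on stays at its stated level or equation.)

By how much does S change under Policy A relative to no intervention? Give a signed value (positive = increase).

Baseline:
  E = 146
  W = 89
  F = 131 + 5·89 = 576
  S = -44 − 6·146 + 6·89 + 2·576 = 766
Policy A (W − 5):
  E = 146
  W = 89 − 5 = 84
  F = 131 + 5·84 = 551
  S = -44 − 6·146 + 6·84 + 2·551 = 686
Change in S: 686 − 766 = -80

-80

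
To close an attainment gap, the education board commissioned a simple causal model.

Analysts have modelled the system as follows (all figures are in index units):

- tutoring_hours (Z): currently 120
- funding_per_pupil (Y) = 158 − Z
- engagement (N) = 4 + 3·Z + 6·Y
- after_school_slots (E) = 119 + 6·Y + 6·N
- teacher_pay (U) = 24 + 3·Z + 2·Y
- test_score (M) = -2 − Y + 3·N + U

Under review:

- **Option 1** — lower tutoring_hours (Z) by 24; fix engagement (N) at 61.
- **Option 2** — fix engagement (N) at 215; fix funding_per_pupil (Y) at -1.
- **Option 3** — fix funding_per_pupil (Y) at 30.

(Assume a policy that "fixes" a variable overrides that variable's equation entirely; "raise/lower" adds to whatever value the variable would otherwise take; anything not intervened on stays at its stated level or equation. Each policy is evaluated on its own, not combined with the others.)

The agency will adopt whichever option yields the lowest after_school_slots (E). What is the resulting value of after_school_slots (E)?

857

Option 1 (Z − 24, N := 61):
  Z = 120 − 24 = 96
  Y = 158 − 96 = 62
  N = 61
  E = 119 + 6·62 + 6·61 = 857
Option 2 (N := 215, Y := -1):
  Z = 120
  Y = -1
  N = 215
  E = 119 + 6·(-1) + 6·215 = 1403
Option 3 (Y := 30):
  Z = 120
  Y = 30
  N = 4 + 3·120 + 6·30 = 544
  E = 119 + 6·30 + 6·544 = 3563
Comparing — Option 1: E=857, Option 2: E=1403, Option 3: E=3563. Lowest is 857 (Option 1).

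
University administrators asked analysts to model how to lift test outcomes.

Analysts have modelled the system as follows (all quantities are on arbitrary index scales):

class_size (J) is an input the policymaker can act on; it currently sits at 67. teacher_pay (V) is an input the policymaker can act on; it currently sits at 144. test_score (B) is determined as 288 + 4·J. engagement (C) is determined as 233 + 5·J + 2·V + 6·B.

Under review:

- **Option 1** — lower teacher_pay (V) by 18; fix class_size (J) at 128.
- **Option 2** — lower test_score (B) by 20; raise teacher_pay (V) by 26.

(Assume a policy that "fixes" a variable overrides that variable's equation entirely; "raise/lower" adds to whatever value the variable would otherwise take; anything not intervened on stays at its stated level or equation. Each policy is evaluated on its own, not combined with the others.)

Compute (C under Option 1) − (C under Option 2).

Option 1 (V − 18, J := 128):
  J = 128
  V = 144 − 18 = 126
  B = 288 + 4·128 = 800
  C = 233 + 5·128 + 2·126 + 6·800 = 5925
Option 2 (B − 20, V + 26):
  J = 67
  V = 144 + 26 = 170
  B = 288 + 4·67 (−20 from intervention) = 536
  C = 233 + 5·67 + 2·170 + 6·536 = 4124
C: 5925 − 4124 = 1801

1801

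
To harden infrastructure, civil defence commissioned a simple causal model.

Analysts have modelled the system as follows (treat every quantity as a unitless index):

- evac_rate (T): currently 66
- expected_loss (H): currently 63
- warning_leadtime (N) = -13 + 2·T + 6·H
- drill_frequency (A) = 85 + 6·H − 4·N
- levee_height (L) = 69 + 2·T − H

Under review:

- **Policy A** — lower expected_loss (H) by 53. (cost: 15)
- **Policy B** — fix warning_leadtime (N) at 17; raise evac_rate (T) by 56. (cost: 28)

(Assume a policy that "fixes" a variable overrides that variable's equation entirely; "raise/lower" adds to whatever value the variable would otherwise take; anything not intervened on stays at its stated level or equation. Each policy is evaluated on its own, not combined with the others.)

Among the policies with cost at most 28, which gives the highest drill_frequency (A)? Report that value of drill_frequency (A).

395

Policy A (H − 53):
  T = 66
  H = 63 − 53 = 10
  N = -13 + 2·66 + 6·10 = 179
  A = 85 + 6·10 − 4·179 = -571
Policy B (N := 17, T + 56):
  T = 66 + 56 = 122
  H = 63
  N = 17
  A = 85 + 6·63 − 4·17 = 395
Comparing — Policy A: A=-571, Policy B: A=395. Highest is 395 (Policy B).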